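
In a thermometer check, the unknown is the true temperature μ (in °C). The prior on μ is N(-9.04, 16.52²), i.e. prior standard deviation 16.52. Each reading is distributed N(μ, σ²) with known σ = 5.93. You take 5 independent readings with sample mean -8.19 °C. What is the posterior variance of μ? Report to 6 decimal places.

6.856291

For Normal data with known variance σ², a Normal(μ₀, σ₀²) prior on μ is conjugate. Posterior precision = 1/σ₀² + n/σ²; posterior mean is the precision-weighted average of μ₀ and x̄.
σ₀² = 16.52² = 272.9104, σ² = 5.93² = 35.1649; σ² + n·σ₀² = 35.1649 + 5·272.9104 = 1399.7169.
Posterior precision = 1/σ₀² + n/σ² = 1/272.9104 + 5/35.1649 = (σ² + n·σ₀²)/(σ₀²σ²) = 1399.7169/(272.9104·35.1649); posterior variance σₙ² = σ₀²σ²/(σ² + n·σ₀²) = 272.9104·35.1649/1399.7169 = 6.856291.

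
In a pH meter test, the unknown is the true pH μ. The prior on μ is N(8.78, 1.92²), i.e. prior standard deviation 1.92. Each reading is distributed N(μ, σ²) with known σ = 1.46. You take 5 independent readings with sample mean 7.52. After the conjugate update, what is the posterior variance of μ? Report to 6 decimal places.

0.382128

For Normal data with known variance σ², a Normal(μ₀, σ₀²) prior on μ is conjugate. Posterior precision = 1/σ₀² + n/σ²; posterior mean is the precision-weighted average of μ₀ and x̄.
σ₀² = 1.92² = 3.6864, σ² = 1.46² = 2.1316; σ² + n·σ₀² = 2.1316 + 5·3.6864 = 20.5636.
Posterior precision = 1/σ₀² + n/σ² = 1/3.6864 + 5/2.1316 = (σ² + n·σ₀²)/(σ₀²σ²) = 20.5636/(3.6864·2.1316); posterior variance σₙ² = σ₀²σ²/(σ² + n·σ₀²) = 3.6864·2.1316/20.5636 = 0.382128.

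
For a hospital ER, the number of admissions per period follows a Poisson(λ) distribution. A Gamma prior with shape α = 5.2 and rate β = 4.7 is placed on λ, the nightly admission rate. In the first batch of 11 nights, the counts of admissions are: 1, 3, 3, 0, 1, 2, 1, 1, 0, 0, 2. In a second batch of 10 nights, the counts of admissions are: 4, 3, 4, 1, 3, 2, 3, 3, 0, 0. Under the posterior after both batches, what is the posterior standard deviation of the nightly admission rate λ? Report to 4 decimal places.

With a Gamma(shape α, rate β) prior, the Poisson likelihood is conjugate: the posterior is Gamma(α + ΣXᵢ, β + n).
Batch 1: sum of counts S = 14 over n = 11 nights.
After batch 1: Gamma(α+S, β+n) = Gamma(5.2+14, 4.7+11) = Gamma(19.2, 15.7).
Batch 2: sum of counts S = 23 over n = 10 nights.
After batch 2: Gamma(α+S, β+n) = Gamma(19.2+23, 15.7+10) = Gamma(42.2, 25.7).
SD = √α/β = √42.2/25.7 = 0.2528.

0.2528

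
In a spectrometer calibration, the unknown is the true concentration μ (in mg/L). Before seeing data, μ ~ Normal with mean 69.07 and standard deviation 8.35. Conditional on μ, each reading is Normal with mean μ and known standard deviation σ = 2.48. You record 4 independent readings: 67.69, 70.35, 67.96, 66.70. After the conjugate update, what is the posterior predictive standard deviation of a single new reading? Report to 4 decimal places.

For Normal data with known variance σ², a Normal(μ₀, σ₀²) prior on μ is conjugate. Posterior precision = 1/σ₀² + n/σ²; posterior mean is the precision-weighted average of μ₀ and x̄.
σ₀² = 8.35² = 69.7225, σ² = 2.48² = 6.1504; σ² + n·σ₀² = 6.1504 + 4·69.7225 = 285.0404.
Posterior precision = 1/σ₀² + n/σ² = 1/69.7225 + 4/6.1504 = (σ² + n·σ₀²)/(σ₀²σ²) = 285.0404/(69.7225·6.1504); posterior variance σₙ² = σ₀²σ²/(σ² + n·σ₀²) = 69.7225·6.1504/285.0404 = 1.504423.
Predictive variance for one new observation = σₙ² + σ² = 69.7225·6.1504/285.0404 + 6.1504 = σ²·(σ₀² + 285.0404)/285.0404 = 6.1504·354.7629/285.0404 = 7.654823; SD = √(6.1504·354.7629/285.0404) = 2.7667.

2.7667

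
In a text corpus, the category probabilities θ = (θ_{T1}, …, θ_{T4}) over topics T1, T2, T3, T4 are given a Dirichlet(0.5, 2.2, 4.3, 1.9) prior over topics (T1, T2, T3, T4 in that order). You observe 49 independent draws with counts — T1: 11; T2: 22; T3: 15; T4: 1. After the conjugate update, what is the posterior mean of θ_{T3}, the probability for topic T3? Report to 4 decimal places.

The Dirichlet prior is conjugate to the Multinomial likelihood: each posterior αⱼ = prior αⱼ + observed count nⱼ.
Posterior concentration: (11.5, 24.2, 19.3, 2.9), total = 57.9.
E[θ_{T3}|data] = α_{T3}/Σα = 19.3/57.9 = 0.3333.

0.3333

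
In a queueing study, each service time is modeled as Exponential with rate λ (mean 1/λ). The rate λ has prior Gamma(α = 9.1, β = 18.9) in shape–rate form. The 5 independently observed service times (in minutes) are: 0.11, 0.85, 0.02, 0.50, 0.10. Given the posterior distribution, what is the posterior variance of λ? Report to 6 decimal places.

With a Gamma(shape α, rate β) prior on the exponential rate λ, the posterior after n observations with total T = Σxᵢ is Gamma(α+n, β+T).
Sum of observations T = 1.58 minutes; n = 5.
Posterior: Gamma(9.1+5, 18.9+1.58) = Gamma(14.1, 20.48).
Var = α/β² = 0.033617.

0.033617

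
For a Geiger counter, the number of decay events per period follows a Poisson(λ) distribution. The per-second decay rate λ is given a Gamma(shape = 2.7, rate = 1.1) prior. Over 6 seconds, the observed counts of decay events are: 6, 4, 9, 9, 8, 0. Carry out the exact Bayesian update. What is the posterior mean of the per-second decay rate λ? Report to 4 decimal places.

5.4507

With a Gamma(shape α, rate β) prior, the Poisson likelihood is conjugate: the posterior is Gamma(α + ΣXᵢ, β + n).
Sum of counts S = 36 over n = 6 seconds.
Posterior: Gamma(α+S, β+n) = Gamma(2.7+36, 1.1+6) = Gamma(38.7, 7.1).
Posterior mean = α/β = 38.7/7.1 = 5.4507.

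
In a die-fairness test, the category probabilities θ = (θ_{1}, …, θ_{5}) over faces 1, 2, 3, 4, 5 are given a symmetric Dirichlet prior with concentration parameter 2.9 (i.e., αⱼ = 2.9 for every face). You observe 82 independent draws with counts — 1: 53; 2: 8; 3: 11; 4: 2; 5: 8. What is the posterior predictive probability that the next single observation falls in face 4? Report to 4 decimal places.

0.0508

The Dirichlet prior is conjugate to the Multinomial likelihood: each posterior αⱼ = prior αⱼ + observed count nⱼ.
Posterior concentration: (55.9, 10.9, 13.9, 4.9, 10.9), total = 96.5.
P(next = 4 | data) = α_{4}/Σα = 0.0508.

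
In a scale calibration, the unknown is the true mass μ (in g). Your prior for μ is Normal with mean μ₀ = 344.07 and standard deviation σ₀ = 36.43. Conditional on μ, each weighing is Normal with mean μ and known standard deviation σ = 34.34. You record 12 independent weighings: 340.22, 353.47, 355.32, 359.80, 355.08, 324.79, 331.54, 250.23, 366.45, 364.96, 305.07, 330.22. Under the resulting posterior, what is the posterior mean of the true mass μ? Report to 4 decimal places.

For Normal data with known variance σ², a Normal(μ₀, σ₀²) prior on μ is conjugate. Posterior precision = 1/σ₀² + n/σ²; posterior mean is the precision-weighted average of μ₀ and x̄.
Σxᵢ = 340.22 + 353.47 + 355.32 + 359.80 + 355.08 + 324.79 + 331.54 + 250.23 + 366.45 + 364.96 + 305.07 + 330.22 = 4037.15, so n·x̄ = 4037.15.
σ₀² = 36.43² = 1327.1449, σ² = 34.34² = 1179.2356; σ² + n·σ₀² = 1179.2356 + 12·1327.1449 = 17104.9744.
Posterior mean = (μ₀/σ₀² + n·x̄/σ²)/(1/σ₀² + n/σ²) = (σ²·μ₀ + σ₀²·n·x̄)/(σ² + n·σ₀²) = (1179.2356·344.07 + 1327.1449·4037.15)/17104.9744 = 5763622.625927/17104.9744 = 336.9559.

336.9559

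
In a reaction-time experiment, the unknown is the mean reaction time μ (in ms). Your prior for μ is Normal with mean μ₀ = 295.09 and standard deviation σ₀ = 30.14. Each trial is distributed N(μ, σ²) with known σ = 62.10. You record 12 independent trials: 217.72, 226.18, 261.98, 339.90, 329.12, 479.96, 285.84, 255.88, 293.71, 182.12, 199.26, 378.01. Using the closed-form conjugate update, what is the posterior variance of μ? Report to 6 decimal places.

For Normal data with known variance σ², a Normal(μ₀, σ₀²) prior on μ is conjugate. Posterior precision = 1/σ₀² + n/σ²; posterior mean is the precision-weighted average of μ₀ and x̄.
σ₀² = 30.14² = 908.4196, σ² = 62.10² = 3856.41; σ² + n·σ₀² = 3856.41 + 12·908.4196 = 14757.4452.
Posterior precision = 1/σ₀² + n/σ² = 1/908.4196 + 12/3856.41 = (σ² + n·σ₀²)/(σ₀²σ²) = 14757.4452/(908.4196·3856.41); posterior variance σₙ² = σ₀²σ²/(σ² + n·σ₀²) = 908.4196·3856.41/14757.4452 = 237.387866.

237.387866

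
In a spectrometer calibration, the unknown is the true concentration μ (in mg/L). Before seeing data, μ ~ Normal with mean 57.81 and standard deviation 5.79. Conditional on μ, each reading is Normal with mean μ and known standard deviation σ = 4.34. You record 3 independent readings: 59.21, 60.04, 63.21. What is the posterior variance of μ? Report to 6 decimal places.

For Normal data with known variance σ², a Normal(μ₀, σ₀²) prior on μ is conjugate. Posterior precision = 1/σ₀² + n/σ²; posterior mean is the precision-weighted average of μ₀ and x̄.
σ₀² = 5.79² = 33.5241, σ² = 4.34² = 18.8356; σ² + n·σ₀² = 18.8356 + 3·33.5241 = 119.4079.
Posterior precision = 1/σ₀² + n/σ² = 1/33.5241 + 3/18.8356 = (σ² + n·σ₀²)/(σ₀²σ²) = 119.4079/(33.5241·18.8356); posterior variance σₙ² = σ₀²σ²/(σ² + n·σ₀²) = 33.5241·18.8356/119.4079 = 5.288147.

5.288147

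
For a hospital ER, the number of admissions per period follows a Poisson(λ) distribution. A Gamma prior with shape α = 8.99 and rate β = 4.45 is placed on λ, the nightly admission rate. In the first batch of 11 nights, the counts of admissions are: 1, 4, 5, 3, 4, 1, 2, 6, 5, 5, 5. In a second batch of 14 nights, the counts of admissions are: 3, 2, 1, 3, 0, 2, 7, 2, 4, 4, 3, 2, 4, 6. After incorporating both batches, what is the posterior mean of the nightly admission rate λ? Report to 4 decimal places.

With a Gamma(shape α, rate β) prior, the Poisson likelihood is conjugate: the posterior is Gamma(α + ΣXᵢ, β + n).
Batch 1: sum of counts S = 41 over n = 11 nights.
After batch 1: Gamma(α+S, β+n) = Gamma(8.99+41, 4.45+11) = Gamma(49.99, 15.45).
Batch 2: sum of counts S = 43 over n = 14 nights.
After batch 2: Gamma(α+S, β+n) = Gamma(49.99+43, 15.45+14) = Gamma(92.99, 29.45).
Posterior mean = α/β = 92.99/29.45 = 3.1576.

3.1576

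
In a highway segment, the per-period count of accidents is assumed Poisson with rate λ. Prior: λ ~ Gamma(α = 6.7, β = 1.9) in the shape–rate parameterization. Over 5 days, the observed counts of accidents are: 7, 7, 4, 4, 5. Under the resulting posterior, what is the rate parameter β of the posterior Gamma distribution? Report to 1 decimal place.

With a Gamma(shape α, rate β) prior, the Poisson likelihood is conjugate: the posterior is Gamma(α + ΣXᵢ, β + n).
Sum of counts S = 27 over n = 5 days.
Posterior: Gamma(α+S, β+n) = Gamma(6.7+27, 1.9+5) = Gamma(33.7, 6.9).
Posterior β = 6.9.

6.9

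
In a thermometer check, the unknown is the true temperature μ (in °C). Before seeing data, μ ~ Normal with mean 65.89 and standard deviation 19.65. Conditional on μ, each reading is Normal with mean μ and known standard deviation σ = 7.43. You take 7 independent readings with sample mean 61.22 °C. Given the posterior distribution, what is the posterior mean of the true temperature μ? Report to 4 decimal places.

For Normal data with known variance σ², a Normal(μ₀, σ₀²) prior on μ is conjugate. Posterior precision = 1/σ₀² + n/σ²; posterior mean is the precision-weighted average of μ₀ and x̄.
n·x̄ = 7·61.22 = 428.54.
σ₀² = 19.65² = 386.1225, σ² = 7.43² = 55.2049; σ² + n·σ₀² = 55.2049 + 7·386.1225 = 2758.0624.
Posterior mean = (μ₀/σ₀² + n·x̄/σ²)/(1/σ₀² + n/σ²) = (σ²·μ₀ + σ₀²·n·x̄)/(σ² + n·σ₀²) = (55.2049·65.89 + 386.1225·428.54)/2758.0624 = 169106.387011/2758.0624 = 61.3135.

61.3135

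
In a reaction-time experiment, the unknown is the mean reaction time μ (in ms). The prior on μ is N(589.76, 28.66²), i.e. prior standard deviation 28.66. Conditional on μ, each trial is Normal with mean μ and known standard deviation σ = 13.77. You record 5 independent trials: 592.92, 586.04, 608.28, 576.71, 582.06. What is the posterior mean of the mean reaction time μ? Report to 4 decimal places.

589.2266

For Normal data with known variance σ², a Normal(μ₀, σ₀²) prior on μ is conjugate. Posterior precision = 1/σ₀² + n/σ²; posterior mean is the precision-weighted average of μ₀ and x̄.
Σxᵢ = 592.92 + 586.04 + 608.28 + 576.71 + 582.06 = 2946.01, so n·x̄ = 2946.01.
σ₀² = 28.66² = 821.3956, σ² = 13.77² = 189.6129; σ² + n·σ₀² = 189.6129 + 5·821.3956 = 4296.5909.
Posterior mean = (μ₀/σ₀² + n·x̄/σ²)/(1/σ₀² + n/σ²) = (σ²·μ₀ + σ₀²·n·x̄)/(σ² + n·σ₀²) = (189.6129·589.76 + 821.3956·2946.01)/4296.5909 = 2531665.75546/4296.5909 = 589.2266.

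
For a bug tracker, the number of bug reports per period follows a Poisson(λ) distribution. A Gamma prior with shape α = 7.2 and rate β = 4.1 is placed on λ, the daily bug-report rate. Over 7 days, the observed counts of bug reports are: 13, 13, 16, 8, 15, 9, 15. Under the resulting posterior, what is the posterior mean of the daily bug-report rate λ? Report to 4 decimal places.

With a Gamma(shape α, rate β) prior, the Poisson likelihood is conjugate: the posterior is Gamma(α + ΣXᵢ, β + n).
Sum of counts S = 89 over n = 7 days.
Posterior: Gamma(α+S, β+n) = Gamma(7.2+89, 4.1+7) = Gamma(96.2, 11.1).
Posterior mean = α/β = 96.2/11.1 = 8.6667.

8.6667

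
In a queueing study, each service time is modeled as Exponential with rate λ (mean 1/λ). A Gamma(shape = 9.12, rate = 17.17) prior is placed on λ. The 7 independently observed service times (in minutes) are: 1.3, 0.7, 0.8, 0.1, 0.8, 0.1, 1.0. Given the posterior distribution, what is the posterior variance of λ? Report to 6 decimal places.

With a Gamma(shape α, rate β) prior on the exponential rate λ, the posterior after n observations with total T = Σxᵢ is Gamma(α+n, β+T).
Sum of observations T = 4.8 minutes; n = 7.
Posterior: Gamma(9.12+7, 17.17+4.8) = Gamma(16.12, 21.97).
Var = α/β² = 0.033397.

0.033397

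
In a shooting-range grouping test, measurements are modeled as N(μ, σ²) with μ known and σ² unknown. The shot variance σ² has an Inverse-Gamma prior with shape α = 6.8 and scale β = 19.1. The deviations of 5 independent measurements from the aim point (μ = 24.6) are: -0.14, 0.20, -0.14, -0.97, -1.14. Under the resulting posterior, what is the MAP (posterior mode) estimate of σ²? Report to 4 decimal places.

With known mean μ and an Inverse-Gamma(α, β) prior on σ², the Normal likelihood is conjugate: posterior is Inv-Gamma(α + n/2, β + Σ(xᵢ−μ)²/2).
Σ(xᵢ−μ)² = (-0.14)² + (0.20)² + (-0.14)² + (-0.97)² + (-1.14)² = 2.3197.
Posterior: Inv-Gamma(6.8 + 5/2, 19.1 + 2.3197/2) = Inv-Gamma(9.30, 20.25985).
Mode = β/(α+1) = 20.25985/10.30 = 1.9670.

1.9670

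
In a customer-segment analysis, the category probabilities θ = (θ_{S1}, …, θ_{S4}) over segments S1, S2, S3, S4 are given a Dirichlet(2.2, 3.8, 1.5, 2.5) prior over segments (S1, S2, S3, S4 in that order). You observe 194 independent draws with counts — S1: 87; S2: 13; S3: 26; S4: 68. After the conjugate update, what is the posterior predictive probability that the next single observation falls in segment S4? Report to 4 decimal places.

The Dirichlet prior is conjugate to the Multinomial likelihood: each posterior αⱼ = prior αⱼ + observed count nⱼ.
Posterior concentration: (89.2, 16.8, 27.5, 70.5), total = 204.0.
P(next = S4 | data) = α_{S4}/Σα = 0.3456.

0.3456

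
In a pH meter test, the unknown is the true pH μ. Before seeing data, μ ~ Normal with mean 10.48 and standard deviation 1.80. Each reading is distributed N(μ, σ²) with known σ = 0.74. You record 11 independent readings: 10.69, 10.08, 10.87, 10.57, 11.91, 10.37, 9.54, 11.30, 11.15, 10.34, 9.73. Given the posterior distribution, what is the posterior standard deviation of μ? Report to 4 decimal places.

For Normal data with known variance σ², a Normal(μ₀, σ₀²) prior on μ is conjugate. Posterior precision = 1/σ₀² + n/σ²; posterior mean is the precision-weighted average of μ₀ and x̄.
σ₀² = 1.80² = 3.24, σ² = 0.74² = 0.5476; σ² + n·σ₀² = 0.5476 + 11·3.24 = 36.1876.
Posterior precision = 1/σ₀² + n/σ² = 1/3.24 + 11/0.5476 = (σ² + n·σ₀²)/(σ₀²σ²) = 36.1876/(3.24·0.5476); posterior variance σₙ² = σ₀²σ²/(σ² + n·σ₀²) = 3.24·0.5476/36.1876 = 0.049029.
Posterior SD = √σₙ² = √(3.24·0.5476/36.1876) = 0.2214.

0.2214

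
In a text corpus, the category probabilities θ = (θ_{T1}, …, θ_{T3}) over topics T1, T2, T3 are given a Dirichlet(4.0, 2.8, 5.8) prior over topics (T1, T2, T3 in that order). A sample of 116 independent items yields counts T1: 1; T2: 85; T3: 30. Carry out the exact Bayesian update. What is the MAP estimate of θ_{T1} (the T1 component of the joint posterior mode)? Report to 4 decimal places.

The Dirichlet prior is conjugate to the Multinomial likelihood: each posterior αⱼ = prior αⱼ + observed count nⱼ.
Posterior concentration: (5.0, 87.8, 35.8), total = 128.6.
Joint mode component: (α_{T1}−1)/(Σα−K) = 4.0/125.6 = 0.0318.

0.0318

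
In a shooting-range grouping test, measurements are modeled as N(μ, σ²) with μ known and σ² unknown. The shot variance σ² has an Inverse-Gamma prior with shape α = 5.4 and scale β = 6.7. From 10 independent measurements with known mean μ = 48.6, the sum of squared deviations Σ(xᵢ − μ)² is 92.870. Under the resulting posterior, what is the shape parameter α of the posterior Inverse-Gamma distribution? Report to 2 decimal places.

With known mean μ and an Inverse-Gamma(α, β) prior on σ², the Normal likelihood is conjugate: posterior is Inv-Gamma(α + n/2, β + Σ(xᵢ−μ)²/2).
Posterior: Inv-Gamma(5.4 + 10/2, 6.7 + 92.870/2) = Inv-Gamma(10.40, 53.1350).
Posterior α = 10.40.

10.40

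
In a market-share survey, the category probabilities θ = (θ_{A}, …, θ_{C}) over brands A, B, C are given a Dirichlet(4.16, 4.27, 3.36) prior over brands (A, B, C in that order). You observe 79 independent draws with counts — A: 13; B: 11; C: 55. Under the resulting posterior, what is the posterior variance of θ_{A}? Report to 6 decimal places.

The Dirichlet prior is conjugate to the Multinomial likelihood: each posterior αⱼ = prior αⱼ + observed count nⱼ.
Posterior concentration: (17.16, 15.27, 58.36), total = 90.79.
Var[θ_j] = α_j(Σα−α_j)/((Σα)²(Σα+1)) = 17.16·73.63/(90.79²·91.79) = 0.001670.

0.001670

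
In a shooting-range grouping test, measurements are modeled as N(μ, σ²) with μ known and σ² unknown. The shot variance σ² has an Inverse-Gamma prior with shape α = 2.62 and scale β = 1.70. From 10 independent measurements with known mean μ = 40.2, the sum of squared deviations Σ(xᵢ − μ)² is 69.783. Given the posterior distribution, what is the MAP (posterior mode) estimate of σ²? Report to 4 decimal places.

4.2450

With known mean μ and an Inverse-Gamma(α, β) prior on σ², the Normal likelihood is conjugate: posterior is Inv-Gamma(α + n/2, β + Σ(xᵢ−μ)²/2).
Posterior: Inv-Gamma(2.62 + 10/2, 1.70 + 69.783/2) = Inv-Gamma(7.62, 36.5915).
Mode = β/(α+1) = 36.5915/8.62 = 4.2450.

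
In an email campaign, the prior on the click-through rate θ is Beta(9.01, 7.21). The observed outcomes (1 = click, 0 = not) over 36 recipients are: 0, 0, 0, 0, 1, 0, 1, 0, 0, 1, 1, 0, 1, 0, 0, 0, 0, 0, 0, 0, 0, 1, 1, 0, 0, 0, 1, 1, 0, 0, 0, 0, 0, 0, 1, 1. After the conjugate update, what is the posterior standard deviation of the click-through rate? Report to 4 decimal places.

The Beta prior is conjugate to a Binomial/Bernoulli likelihood; the update adds successes to α and failures to β.
Posterior: Beta(α+k, β+n−k) = Beta(9.01+11, 7.21+25) = Beta(20.01, 32.21).
Var = αβ/((α+β)²(α+β+1)) = 20.01·32.21/(52.22²·53.22) = 0.00444109; SD = √0.00444109 = 0.0666.

0.0666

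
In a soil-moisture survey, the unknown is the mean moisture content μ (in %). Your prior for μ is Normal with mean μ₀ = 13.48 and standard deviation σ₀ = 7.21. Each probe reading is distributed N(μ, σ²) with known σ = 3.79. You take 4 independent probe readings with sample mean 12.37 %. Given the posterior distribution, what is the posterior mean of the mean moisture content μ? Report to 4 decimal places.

12.4417

For Normal data with known variance σ², a Normal(μ₀, σ₀²) prior on μ is conjugate. Posterior precision = 1/σ₀² + n/σ²; posterior mean is the precision-weighted average of μ₀ and x̄.
n·x̄ = 4·12.37 = 49.48.
σ₀² = 7.21² = 51.9841, σ² = 3.79² = 14.3641; σ² + n·σ₀² = 14.3641 + 4·51.9841 = 222.3005.
Posterior mean = (μ₀/σ₀² + n·x̄/σ²)/(1/σ₀² + n/σ²) = (σ²·μ₀ + σ₀²·n·x̄)/(σ² + n·σ₀²) = (14.3641·13.48 + 51.9841·49.48)/222.3005 = 2765.801336/222.3005 = 12.4417.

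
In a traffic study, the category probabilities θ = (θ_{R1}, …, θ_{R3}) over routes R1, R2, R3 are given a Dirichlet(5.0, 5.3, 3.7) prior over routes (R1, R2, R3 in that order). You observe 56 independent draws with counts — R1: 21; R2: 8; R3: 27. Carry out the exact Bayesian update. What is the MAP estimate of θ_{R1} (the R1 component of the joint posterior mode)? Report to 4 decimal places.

0.3731

The Dirichlet prior is conjugate to the Multinomial likelihood: each posterior αⱼ = prior αⱼ + observed count nⱼ.
Posterior concentration: (26.0, 13.3, 30.7), total = 70.0.
Joint mode component: (α_{R1}−1)/(Σα−K) = 25.0/67.0 = 0.3731.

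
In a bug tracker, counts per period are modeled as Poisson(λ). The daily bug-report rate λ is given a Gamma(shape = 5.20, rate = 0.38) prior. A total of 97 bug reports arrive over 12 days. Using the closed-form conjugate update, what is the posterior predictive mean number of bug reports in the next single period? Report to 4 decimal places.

With a Gamma(shape α, rate β) prior, the Poisson likelihood is conjugate: the posterior is Gamma(α + ΣXᵢ, β + n).
Posterior: Gamma(α+S, β+n) = Gamma(5.20+97, 0.38+12) = Gamma(102.20, 12.38).
The predictive distribution for one future period is NegBinom with mean α/β = 8.2553.

8.2553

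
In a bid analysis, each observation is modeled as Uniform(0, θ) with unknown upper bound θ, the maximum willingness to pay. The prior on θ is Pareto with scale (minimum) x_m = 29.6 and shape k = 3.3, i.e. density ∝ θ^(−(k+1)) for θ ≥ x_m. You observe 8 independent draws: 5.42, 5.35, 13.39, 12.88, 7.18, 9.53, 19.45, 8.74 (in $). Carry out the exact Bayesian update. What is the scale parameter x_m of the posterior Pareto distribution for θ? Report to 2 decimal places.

29.60

A Pareto(scale x_m, shape k) prior on the upper bound θ of Uniform(0, θ) is conjugate: posterior is Pareto(max(x_m, max xᵢ), k + n).
Sample maximum = 19.45; prior scale x_m = 29.6 → posterior scale = max = 29.60.
Posterior shape = 3.3 + 8 = 11.3.
Posterior scale x_m = 29.60.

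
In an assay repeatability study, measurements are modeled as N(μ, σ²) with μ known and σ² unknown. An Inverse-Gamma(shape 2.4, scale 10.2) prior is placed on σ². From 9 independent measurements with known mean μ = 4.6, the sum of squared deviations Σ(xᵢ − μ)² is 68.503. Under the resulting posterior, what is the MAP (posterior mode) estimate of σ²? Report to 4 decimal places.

5.6268

With known mean μ and an Inverse-Gamma(α, β) prior on σ², the Normal likelihood is conjugate: posterior is Inv-Gamma(α + n/2, β + Σ(xᵢ−μ)²/2).
Posterior: Inv-Gamma(2.4 + 9/2, 10.2 + 68.503/2) = Inv-Gamma(6.90, 44.4515).
Mode = β/(α+1) = 44.4515/7.90 = 5.6268.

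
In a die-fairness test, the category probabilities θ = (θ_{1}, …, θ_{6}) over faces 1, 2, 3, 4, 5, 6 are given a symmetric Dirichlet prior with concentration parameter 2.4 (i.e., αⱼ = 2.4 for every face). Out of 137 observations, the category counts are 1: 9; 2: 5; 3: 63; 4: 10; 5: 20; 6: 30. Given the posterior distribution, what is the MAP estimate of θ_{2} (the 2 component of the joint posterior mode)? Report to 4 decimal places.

0.0440

The Dirichlet prior is conjugate to the Multinomial likelihood: each posterior αⱼ = prior αⱼ + observed count nⱼ.
Posterior concentration: (11.4, 7.4, 65.4, 12.4, 22.4, 32.4), total = 151.4.
Joint mode component: (α_{2}−1)/(Σα−K) = 6.4/145.4 = 0.0440.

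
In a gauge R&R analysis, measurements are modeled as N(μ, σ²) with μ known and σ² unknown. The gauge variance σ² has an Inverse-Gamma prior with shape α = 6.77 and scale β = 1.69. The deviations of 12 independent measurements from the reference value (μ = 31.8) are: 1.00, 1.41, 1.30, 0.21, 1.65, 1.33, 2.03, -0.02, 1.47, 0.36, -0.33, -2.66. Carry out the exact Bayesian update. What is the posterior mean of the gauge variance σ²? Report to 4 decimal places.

1.1126

With known mean μ and an Inverse-Gamma(α, β) prior on σ², the Normal likelihood is conjugate: posterior is Inv-Gamma(α + n/2, β + Σ(xᵢ−μ)²/2).
Σ(xᵢ−μ)² = (1.00)² + (1.41)² + (1.30)² + (0.21)² + (1.65)² + (1.33)² + (2.03)² + (-0.02)² + (1.47)² + (0.36)² + (-0.33)² + (-2.66)² = 22.8099.
Posterior: Inv-Gamma(6.77 + 12/2, 1.69 + 22.8099/2) = Inv-Gamma(12.77, 13.09495).
E[σ²|data] = β/(α−1) = 13.09495/11.77 = 1.1126.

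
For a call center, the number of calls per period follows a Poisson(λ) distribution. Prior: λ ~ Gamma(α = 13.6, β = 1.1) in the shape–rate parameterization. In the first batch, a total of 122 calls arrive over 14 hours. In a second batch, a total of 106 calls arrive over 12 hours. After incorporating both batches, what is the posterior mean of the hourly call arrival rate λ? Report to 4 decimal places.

With a Gamma(shape α, rate β) prior, the Poisson likelihood is conjugate: the posterior is Gamma(α + ΣXᵢ, β + n).
After batch 1: Gamma(α+S, β+n) = Gamma(13.6+122, 1.1+14) = Gamma(135.6, 15.1).
After batch 2: Gamma(α+S, β+n) = Gamma(135.6+106, 15.1+12) = Gamma(241.6, 27.1).
Posterior mean = α/β = 241.6/27.1 = 8.9151.

8.9151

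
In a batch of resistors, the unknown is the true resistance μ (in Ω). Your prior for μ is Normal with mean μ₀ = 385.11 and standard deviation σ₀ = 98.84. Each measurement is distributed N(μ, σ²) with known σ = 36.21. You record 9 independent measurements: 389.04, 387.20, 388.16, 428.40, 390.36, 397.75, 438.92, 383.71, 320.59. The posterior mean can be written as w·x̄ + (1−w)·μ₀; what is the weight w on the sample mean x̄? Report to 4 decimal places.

For Normal data with known variance σ², a Normal(μ₀, σ₀²) prior on μ is conjugate. Posterior precision = 1/σ₀² + n/σ²; posterior mean is the precision-weighted average of μ₀ and x̄.
σ₀² = 98.84² = 9769.3456, σ² = 36.21² = 1311.1641. Prior precision 1/σ₀² = 1/9769.3456; data precision n/σ² = 9/1311.1641.
w = (n/σ²)/(1/σ₀² + n/σ²) = n·σ₀²/(σ² + n·σ₀²) = 9·9769.3456/(1311.1641 + 9·9769.3456) = 87924.1104/89235.2745 = 0.9853.

0.9853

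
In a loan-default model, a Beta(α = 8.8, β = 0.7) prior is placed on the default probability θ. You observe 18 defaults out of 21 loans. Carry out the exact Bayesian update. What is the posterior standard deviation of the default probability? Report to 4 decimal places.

The Beta prior is conjugate to a Binomial/Bernoulli likelihood; the update adds successes to α and failures to β.
Posterior: Beta(α+k, β+n−k) = Beta(8.8+18, 0.7+3) = Beta(26.8, 3.7).
Var = αβ/((α+β)²(α+β+1)) = 26.8·3.7/(30.5²·31.5) = 0.00338397; SD = √0.00338397 = 0.0582.

0.0582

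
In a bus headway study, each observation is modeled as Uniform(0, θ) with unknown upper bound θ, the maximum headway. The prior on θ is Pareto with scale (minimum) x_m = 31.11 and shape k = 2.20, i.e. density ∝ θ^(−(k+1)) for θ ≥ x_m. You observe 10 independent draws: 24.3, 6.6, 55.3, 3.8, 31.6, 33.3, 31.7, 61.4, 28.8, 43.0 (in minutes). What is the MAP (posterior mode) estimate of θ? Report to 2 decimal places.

61.40

A Pareto(scale x_m, shape k) prior on the upper bound θ of Uniform(0, θ) is conjugate: posterior is Pareto(max(x_m, max xᵢ), k + n).
Sample maximum = 61.4; prior scale x_m = 31.11 → posterior scale = max = 61.40.
Posterior shape = 2.20 + 10 = 12.20.
The Pareto density is decreasing on [x_m, ∞), so the mode is x_m = 61.40.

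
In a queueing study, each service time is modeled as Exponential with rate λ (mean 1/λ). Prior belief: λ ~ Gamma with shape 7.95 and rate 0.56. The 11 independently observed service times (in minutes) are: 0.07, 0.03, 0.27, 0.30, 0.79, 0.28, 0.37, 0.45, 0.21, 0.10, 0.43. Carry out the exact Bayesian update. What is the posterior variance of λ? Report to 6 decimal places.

With a Gamma(shape α, rate β) prior on the exponential rate λ, the posterior after n observations with total T = Σxᵢ is Gamma(α+n, β+T).
Sum of observations T = 3.30 minutes; n = 11.
Posterior: Gamma(7.95+11, 0.56+3.30) = Gamma(18.95, 3.86).
Var = α/β² = 1.271846.

1.271846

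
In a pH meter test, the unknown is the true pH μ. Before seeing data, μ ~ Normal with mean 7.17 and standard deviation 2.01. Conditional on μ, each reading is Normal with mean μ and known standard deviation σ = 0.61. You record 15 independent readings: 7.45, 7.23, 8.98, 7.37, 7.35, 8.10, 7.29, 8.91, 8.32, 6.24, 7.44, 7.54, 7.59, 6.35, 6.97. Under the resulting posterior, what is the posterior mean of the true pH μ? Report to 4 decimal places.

7.5397

For Normal data with known variance σ², a Normal(μ₀, σ₀²) prior on μ is conjugate. Posterior precision = 1/σ₀² + n/σ²; posterior mean is the precision-weighted average of μ₀ and x̄.
Σxᵢ = 7.45 + 7.23 + 8.98 + 7.37 + 7.35 + 8.10 + 7.29 + 8.91 + 8.32 + 6.24 + 7.44 + 7.54 + 7.59 + 6.35 + 6.97 = 113.13, so n·x̄ = 113.13.
σ₀² = 2.01² = 4.0401, σ² = 0.61² = 0.3721; σ² + n·σ₀² = 0.3721 + 15·4.0401 = 60.9736.
Posterior mean = (μ₀/σ₀² + n·x̄/σ²)/(1/σ₀² + n/σ²) = (σ²·μ₀ + σ₀²·n·x̄)/(σ² + n·σ₀²) = (0.3721·7.17 + 4.0401·113.13)/60.9736 = 459.72447/60.9736 = 7.5397.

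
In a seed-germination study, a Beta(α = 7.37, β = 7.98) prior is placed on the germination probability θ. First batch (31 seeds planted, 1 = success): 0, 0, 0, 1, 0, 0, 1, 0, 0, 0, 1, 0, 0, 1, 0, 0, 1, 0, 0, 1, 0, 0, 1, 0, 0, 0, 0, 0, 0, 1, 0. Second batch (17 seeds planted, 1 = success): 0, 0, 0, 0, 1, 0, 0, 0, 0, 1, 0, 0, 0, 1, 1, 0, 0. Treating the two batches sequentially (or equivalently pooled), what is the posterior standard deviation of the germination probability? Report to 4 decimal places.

0.0574

The Beta prior is conjugate to a Binomial/Bernoulli likelihood; the update adds successes to α and failures to β.
After batch 1: Beta(7.37+8, 7.98+23) = Beta(15.37, 30.98).
After batch 2: Beta(15.37+4, 30.98+13) = Beta(19.37, 43.98).
Var = αβ/((α+β)²(α+β+1)) = 19.37·43.98/(63.35²·64.35) = 0.00329870; SD = √0.00329870 = 0.0574.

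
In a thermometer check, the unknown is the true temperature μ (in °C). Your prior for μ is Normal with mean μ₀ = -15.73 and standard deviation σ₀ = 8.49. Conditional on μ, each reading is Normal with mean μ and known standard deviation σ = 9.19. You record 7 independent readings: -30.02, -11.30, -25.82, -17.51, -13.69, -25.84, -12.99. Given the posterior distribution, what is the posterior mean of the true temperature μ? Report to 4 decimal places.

-19.0414

For Normal data with known variance σ², a Normal(μ₀, σ₀²) prior on μ is conjugate. Posterior precision = 1/σ₀² + n/σ²; posterior mean is the precision-weighted average of μ₀ and x̄.
Σxᵢ = (-30.02) + (-11.30) + (-25.82) + (-17.51) + (-13.69) + (-25.84) + (-12.99) = -137.17, so n·x̄ = -137.17.
σ₀² = 8.49² = 72.0801, σ² = 9.19² = 84.4561; σ² + n·σ₀² = 84.4561 + 7·72.0801 = 589.0168.
Posterior mean = (μ₀/σ₀² + n·x̄/σ²)/(1/σ₀² + n/σ²) = (σ²·μ₀ + σ₀²·n·x̄)/(σ² + n·σ₀²) = (84.4561·(-15.73) + 72.0801·(-137.17))/589.0168 = -11215.72177/589.0168 = -19.0414.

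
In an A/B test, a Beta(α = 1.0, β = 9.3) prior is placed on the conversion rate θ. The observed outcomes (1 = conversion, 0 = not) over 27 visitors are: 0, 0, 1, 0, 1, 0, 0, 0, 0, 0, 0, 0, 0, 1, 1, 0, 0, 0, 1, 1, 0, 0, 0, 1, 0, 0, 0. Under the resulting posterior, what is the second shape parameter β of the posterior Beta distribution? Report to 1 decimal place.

29.3

The Beta prior is conjugate to a Binomial/Bernoulli likelihood; the update adds successes to α and failures to β.
Posterior: Beta(α+k, β+n−k) = Beta(1.0+7, 9.3+20) = Beta(8.0, 29.3).
Posterior β = 29.3.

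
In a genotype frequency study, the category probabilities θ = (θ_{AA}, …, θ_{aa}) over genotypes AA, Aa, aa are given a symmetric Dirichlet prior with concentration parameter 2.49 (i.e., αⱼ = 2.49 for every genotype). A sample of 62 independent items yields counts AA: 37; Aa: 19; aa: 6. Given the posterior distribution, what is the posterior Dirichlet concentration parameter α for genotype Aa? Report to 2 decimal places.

The Dirichlet prior is conjugate to the Multinomial likelihood: each posterior αⱼ = prior αⱼ + observed count nⱼ.
Posterior concentration: (39.49, 21.49, 8.49), total = 69.47.
α_{Aa} = 2.49 + 19 = 21.49.

21.49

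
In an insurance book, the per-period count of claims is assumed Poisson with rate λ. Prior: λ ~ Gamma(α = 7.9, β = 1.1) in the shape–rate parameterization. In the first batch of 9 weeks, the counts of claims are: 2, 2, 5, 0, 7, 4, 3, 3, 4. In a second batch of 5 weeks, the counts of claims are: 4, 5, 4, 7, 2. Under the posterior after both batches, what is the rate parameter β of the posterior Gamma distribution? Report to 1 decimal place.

With a Gamma(shape α, rate β) prior, the Poisson likelihood is conjugate: the posterior is Gamma(α + ΣXᵢ, β + n).
Batch 1: sum of counts S = 30 over n = 9 weeks.
After batch 1: Gamma(α+S, β+n) = Gamma(7.9+30, 1.1+9) = Gamma(37.9, 10.1).
Batch 2: sum of counts S = 22 over n = 5 weeks.
After batch 2: Gamma(α+S, β+n) = Gamma(37.9+22, 10.1+5) = Gamma(59.9, 15.1).
Posterior β = 15.1.

15.1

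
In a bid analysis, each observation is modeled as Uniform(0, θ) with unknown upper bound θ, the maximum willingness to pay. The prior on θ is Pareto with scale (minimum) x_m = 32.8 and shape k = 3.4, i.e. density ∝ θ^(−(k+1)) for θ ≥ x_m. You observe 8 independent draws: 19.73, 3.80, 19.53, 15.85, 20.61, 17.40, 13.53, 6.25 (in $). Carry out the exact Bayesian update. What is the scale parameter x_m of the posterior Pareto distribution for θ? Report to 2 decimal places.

A Pareto(scale x_m, shape k) prior on the upper bound θ of Uniform(0, θ) is conjugate: posterior is Pareto(max(x_m, max xᵢ), k + n).
Sample maximum = 20.61; prior scale x_m = 32.8 → posterior scale = max = 32.80.
Posterior shape = 3.4 + 8 = 11.4.
Posterior scale x_m = 32.80.

32.80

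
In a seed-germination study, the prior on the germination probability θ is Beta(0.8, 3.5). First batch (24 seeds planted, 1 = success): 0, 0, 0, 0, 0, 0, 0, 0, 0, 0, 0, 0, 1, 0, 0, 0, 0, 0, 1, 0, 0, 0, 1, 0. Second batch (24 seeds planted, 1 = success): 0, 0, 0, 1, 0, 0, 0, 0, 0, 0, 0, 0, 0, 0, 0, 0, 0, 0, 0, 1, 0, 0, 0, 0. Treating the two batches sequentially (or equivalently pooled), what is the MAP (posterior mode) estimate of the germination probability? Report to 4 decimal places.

0.0954

The Beta prior is conjugate to a Binomial/Bernoulli likelihood; the update adds successes to α and failures to β.
After batch 1: Beta(0.8+3, 3.5+21) = Beta(3.8, 24.5).
After batch 2: Beta(3.8+2, 24.5+22) = Beta(5.8, 46.5).
Mode of Beta(a,b) for a,b>1 is (a−1)/(a+b−2) = 4.8/50.3 = 0.0954.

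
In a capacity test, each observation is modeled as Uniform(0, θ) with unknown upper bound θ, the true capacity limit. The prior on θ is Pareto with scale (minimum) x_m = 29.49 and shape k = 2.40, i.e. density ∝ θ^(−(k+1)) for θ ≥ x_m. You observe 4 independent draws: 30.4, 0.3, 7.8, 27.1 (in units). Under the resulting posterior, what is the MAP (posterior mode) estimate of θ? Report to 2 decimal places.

A Pareto(scale x_m, shape k) prior on the upper bound θ of Uniform(0, θ) is conjugate: posterior is Pareto(max(x_m, max xᵢ), k + n).
Sample maximum = 30.4; prior scale x_m = 29.49 → posterior scale = max = 30.40.
Posterior shape = 2.40 + 4 = 6.40.
The Pareto density is decreasing on [x_m, ∞), so the mode is x_m = 30.40.

30.40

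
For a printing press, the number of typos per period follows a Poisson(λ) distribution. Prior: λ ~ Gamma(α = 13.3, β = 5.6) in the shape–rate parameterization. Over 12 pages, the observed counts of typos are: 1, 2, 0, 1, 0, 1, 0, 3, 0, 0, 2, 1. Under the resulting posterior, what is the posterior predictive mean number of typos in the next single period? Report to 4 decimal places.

1.3807

With a Gamma(shape α, rate β) prior, the Poisson likelihood is conjugate: the posterior is Gamma(α + ΣXᵢ, β + n).
Sum of counts S = 11 over n = 12 pages.
Posterior: Gamma(α+S, β+n) = Gamma(13.3+11, 5.6+12) = Gamma(24.3, 17.6).
The predictive distribution for one future period is NegBinom with mean α/β = 1.3807.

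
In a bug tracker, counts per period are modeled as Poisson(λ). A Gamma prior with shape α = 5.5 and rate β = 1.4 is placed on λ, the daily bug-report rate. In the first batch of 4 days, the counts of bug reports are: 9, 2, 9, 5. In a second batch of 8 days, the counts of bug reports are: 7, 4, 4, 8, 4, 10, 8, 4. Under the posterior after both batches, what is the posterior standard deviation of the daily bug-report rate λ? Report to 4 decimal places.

0.6654

With a Gamma(shape α, rate β) prior, the Poisson likelihood is conjugate: the posterior is Gamma(α + ΣXᵢ, β + n).
Batch 1: sum of counts S = 25 over n = 4 days.
After batch 1: Gamma(α+S, β+n) = Gamma(5.5+25, 1.4+4) = Gamma(30.5, 5.4).
Batch 2: sum of counts S = 49 over n = 8 days.
After batch 2: Gamma(α+S, β+n) = Gamma(30.5+49, 5.4+8) = Gamma(79.5, 13.4).
SD = √α/β = √79.5/13.4 = 0.6654.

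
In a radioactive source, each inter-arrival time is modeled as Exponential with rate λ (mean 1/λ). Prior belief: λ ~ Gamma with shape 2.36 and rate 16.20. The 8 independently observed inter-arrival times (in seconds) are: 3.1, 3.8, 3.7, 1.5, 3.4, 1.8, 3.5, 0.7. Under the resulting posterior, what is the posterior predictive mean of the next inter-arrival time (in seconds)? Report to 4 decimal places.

4.0278

With a Gamma(shape α, rate β) prior on the exponential rate λ, the posterior after n observations with total T = Σxᵢ is Gamma(α+n, β+T).
Sum of observations T = 21.5 seconds; n = 8.
Posterior: Gamma(2.36+8, 16.20+21.5) = Gamma(10.36, 37.70).
The predictive distribution for the next observation is Lomax; its mean is β/(α−1) = 37.70/9.36 = 4.0278.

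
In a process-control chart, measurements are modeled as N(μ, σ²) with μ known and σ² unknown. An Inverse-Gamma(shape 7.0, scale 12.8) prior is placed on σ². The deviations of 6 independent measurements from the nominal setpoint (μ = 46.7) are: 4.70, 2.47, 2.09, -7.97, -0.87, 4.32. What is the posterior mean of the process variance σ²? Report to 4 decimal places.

With known mean μ and an Inverse-Gamma(α, β) prior on σ², the Normal likelihood is conjugate: posterior is Inv-Gamma(α + n/2, β + Σ(xᵢ−μ)²/2).
Σ(xᵢ−μ)² = (4.70)² + (2.47)² + (2.09)² + (-7.97)² + (-0.87)² + (4.32)² = 115.4992.
Posterior: Inv-Gamma(7.0 + 6/2, 12.8 + 115.4992/2) = Inv-Gamma(10.00, 70.54960).
E[σ²|data] = β/(α−1) = 70.54960/9.00 = 7.8388.

7.8388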